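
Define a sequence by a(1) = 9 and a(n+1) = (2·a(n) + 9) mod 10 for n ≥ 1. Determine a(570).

Computing terms: a(1) = 9; a(2) = 7; a(3) = 3; a(4) = 5; a(5) = 9.
The sequence repeats with period 4.
So a(570) = a(1 + ((570-1) mod 4)) = a(2) = 7.

7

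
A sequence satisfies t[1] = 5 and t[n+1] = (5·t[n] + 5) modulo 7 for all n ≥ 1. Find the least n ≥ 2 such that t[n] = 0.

t[1] = 5, t[2] = 2, t[3] = 1, t[4] = 3, t[5] = 6, t[6] = 0, t[7] = 5.
The sequence repeats with period 6.
The value 0 first appears (with n ≥ 2) at t[6].

6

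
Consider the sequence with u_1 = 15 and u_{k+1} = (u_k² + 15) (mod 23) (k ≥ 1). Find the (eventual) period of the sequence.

Listing terms: u_1 = 15, u_2 = 10, u_3 = 0, u_4 = 15.
The sequence repeats with period 3.

3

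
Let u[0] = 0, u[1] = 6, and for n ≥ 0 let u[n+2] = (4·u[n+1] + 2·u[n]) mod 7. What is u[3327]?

5

We have u[0] = 0, u[1] = 6, u[2] = 3, u[3] = 3, u[4] = 4, u[5] = 1, u[6] = 5, u[7] = 1, u[8] = 0, u[9] = 2, u[10] = 1, u[11] = 1, u[12] = 6, u[13] = 5, u[14] = 4, u[15] = 5, u[16] = 0, u[17] = 3, u[18] = 5, u[19] = 5, u[20] = 2, u[21] = 4, u[22] = 6, u[23] = 4, u[24] = 0, u[25] = 1, u[26] = 4, u[27] = 4, u[28] = 3, u[29] = 6, u[30] = 2, u[31] = 6, u[32] = 0, u[33] = 5, u[34] = 6, u[35] = 6, u[36] = 1, u[37] = 2, u[38] = 3, u[39] = 2, u[40] = 0, u[41] = 4, u[42] = 2, u[43] = 2, u[44] = 5, u[45] = 3, u[46] = 1, u[47] = 3, u[48] = 0, u[49] = 6.
Since (u[48], u[49]) = (u[0], u[1]) = (0, 6) (two consecutive terms determine the rest), the sequence is periodic with period 48.
So u[3327] = u[0 + ((3327-0) mod 48)] = u[15] = 5.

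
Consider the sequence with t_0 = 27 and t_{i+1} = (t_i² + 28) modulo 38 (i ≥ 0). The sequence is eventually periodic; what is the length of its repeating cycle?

We have t_0 = 27, t_1 = 35, t_2 = 37, t_3 = 29, t_4 = 33, t_5 = 15, t_6 = 25, t_7 = 7, t_8 = 1, t_9 = 29.
Since t_9 = t_3 = 29, the sequence is eventually periodic: after a pre-period of length 3 it cycles with period 6.

6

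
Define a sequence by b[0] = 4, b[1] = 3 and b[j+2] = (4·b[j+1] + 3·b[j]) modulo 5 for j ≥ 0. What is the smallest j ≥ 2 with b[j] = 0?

b[0] = 4, b[1] = 3, b[2] = 4, b[3] = 0, b[4] = 2, b[5] = 3, b[6] = 3, b[7] = 1, b[8] = 3, b[9] = 0, b[10] = 4, b[11] = 1, b[12] = 1, b[13] = 2, b[14] = 1, b[15] = 0, b[16] = 3, b[17] = 2, b[18] = 2, b[19] = 4, b[20] = 2, b[21] = 0, b[22] = 1, b[23] = 4, b[24] = 4, b[25] = 3.
Since (b[24], b[25]) = (b[0], b[1]) = (4, 3) (two consecutive terms determine the rest), the sequence is periodic with period 24.
The value 0 first appears (with j ≥ 2) at b[3].

3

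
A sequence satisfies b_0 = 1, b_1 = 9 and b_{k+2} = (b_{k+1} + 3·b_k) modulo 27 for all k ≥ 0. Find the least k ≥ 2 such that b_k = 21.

4

b_0 = 1, b_1 = 9, b_2 = 12, b_3 = 12, b_4 = 21, b_5 = 3, b_6 = 12, b_7 = 21.
Since (b_6, b_7) = (b_3, b_4) = (12, 21) (two consecutive terms determine the rest), the sequence is eventually periodic: after a pre-period of length 3 it cycles with period 3.
The value 21 first appears (with k ≥ 2) at b_4.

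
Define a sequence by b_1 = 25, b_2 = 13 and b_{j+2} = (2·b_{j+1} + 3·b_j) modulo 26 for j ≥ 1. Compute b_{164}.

We have b_1 = 25, b_2 = 13, b_3 = 23, b_4 = 7, b_5 = 5, b_6 = 5, b_7 = 25, b_8 = 13.
The sequence repeats with period 6.
(164 - 1) mod 6 = 1, so b_{164} = b_2 = 13.

13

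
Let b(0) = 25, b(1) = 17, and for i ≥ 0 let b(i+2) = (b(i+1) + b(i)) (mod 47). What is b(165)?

Computing terms: b(0) = 25, b(1) = 17, b(2) = 42, b(3) = 12, b(4) = 7, b(5) = 19, b(6) = 26, b(7) = 45, b(8) = 24, b(9) = 22, b(10) = 46, b(11) = 21, b(12) = 20, b(13) = 41, b(14) = 14, b(15) = 8, b(16) = 22, b(17) = 30, b(18) = 5, b(19) = 35, b(20) = 40, b(21) = 28, b(22) = 21, b(23) = 2, b(24) = 23, b(25) = 25, b(26) = 1, b(27) = 26, b(28) = 27, b(29) = 6, b(30) = 33, b(31) = 39, b(32) = 25, b(33) = 17.
Since (b(32), b(33)) = (b(0), b(1)) = (25, 17) (two consecutive terms determine the rest), the sequence is periodic with period 32.
(165 - 0) mod 32 = 5, so b(165) = b(5) = 19.

19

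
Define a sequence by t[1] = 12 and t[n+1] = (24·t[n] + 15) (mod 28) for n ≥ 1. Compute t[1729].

19

Computing terms: t[1] = 12; t[2] = 23; t[3] = 7; t[4] = 15; t[5] = 11; t[6] = 27; t[7] = 19; t[8] = 23.
Since t[8] = t[2] = 23, the sequence is eventually periodic: after a pre-period of length 1 it cycles with period 6.
For n ≥ 2, t[n] depends only on (n - 2) mod 6. (1729 - 2) mod 6 = 5, so t[1729] = t[7] = 19.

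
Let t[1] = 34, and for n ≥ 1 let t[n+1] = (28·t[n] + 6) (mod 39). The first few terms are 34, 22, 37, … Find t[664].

28

Listing terms: t[1] = 34,  t[2] = 22,  t[3] = 37,  t[4] = 28,  t[5] = 10,  t[6] = 13,  t[7] = 19,  t[8] = 31,  t[9] = 16,  t[10] = 25,  t[11] = 4,  t[12] = 1,  t[13] = 34.
The sequence repeats with period 12.
(664 - 1) mod 12 = 3, so t[664] = t[4] = 28.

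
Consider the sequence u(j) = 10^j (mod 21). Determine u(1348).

u(1) = 10, u(2) = 16, u(3) = 13, u(4) = 4, u(5) = 19, u(6) = 1, u(7) = 10.
The sequence repeats with period 6.
So u(1348) = u(1 + ((1348-1) mod 6)) = u(4) = 4.

4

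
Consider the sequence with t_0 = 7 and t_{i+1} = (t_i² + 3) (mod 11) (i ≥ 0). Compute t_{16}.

8

t_0 = 7, t_1 = 8, t_2 = 1, t_3 = 4, t_4 = 8.
Since t_4 = t_1 = 8, the sequence is eventually periodic: after a pre-period of length 1 it cycles with period 3.
For i ≥ 1, t_i depends only on (i - 1) mod 3. (16 - 1) mod 3 = 0, so t_{16} = t_1 = 8.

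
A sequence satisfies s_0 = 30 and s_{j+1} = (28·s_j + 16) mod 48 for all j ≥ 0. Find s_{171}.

0

s_0 = 30,  s_1 = 40,  s_2 = 32,  s_3 = 0,  s_4 = 16,  s_5 = 32.
Since s_5 = s_2 = 32, the sequence is eventually periodic: after a pre-period of length 2 it cycles with period 3.
For j ≥ 2, s_j depends only on (j - 2) mod 3. (171 - 2) mod 3 = 1, so s_{171} = s_3 = 0.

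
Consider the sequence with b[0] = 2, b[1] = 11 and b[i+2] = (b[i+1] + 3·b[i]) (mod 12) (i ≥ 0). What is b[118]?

5

b[0] = 2,  b[1] = 11,  b[2] = 5,  b[3] = 2,  b[4] = 5,  b[5] = 11,  b[6] = 2,  b[7] = 11.
The sequence repeats with period 6.
(118 - 0) mod 6 = 4, so b[118] = b[4] = 5.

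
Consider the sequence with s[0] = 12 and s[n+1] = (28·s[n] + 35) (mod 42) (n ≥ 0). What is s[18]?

Computing terms: s[0] = 12; s[1] = 35; s[2] = 7; s[3] = 21; s[4] = 35.
Since s[4] = s[1] = 35, the sequence is eventually periodic: after a pre-period of length 1 it cycles with period 3.
For n ≥ 1, s[n] depends only on (n - 1) mod 3. (18 - 1) mod 3 = 2, so s[18] = s[3] = 21.

21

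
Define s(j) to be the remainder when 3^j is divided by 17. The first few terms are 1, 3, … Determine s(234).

Computing terms: s(0) = 1,  s(1) = 3,  s(2) = 9,  s(3) = 10,  s(4) = 13,  s(5) = 5,  s(6) = 15,  s(7) = 11,  s(8) = 16,  s(9) = 14,  s(10) = 8,  s(11) = 7,  s(12) = 4,  s(13) = 12,  s(14) = 2,  s(15) = 6,  s(16) = 1.
Since s(16) = s(0) = 1, the sequence is periodic with period 16.
So s(234) = s(0 + ((234-0) mod 16)) = s(10) = 8.

8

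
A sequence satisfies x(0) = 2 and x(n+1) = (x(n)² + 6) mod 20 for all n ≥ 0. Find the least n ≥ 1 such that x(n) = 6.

Listing terms: x(0) = 2,  x(1) = 10,  x(2) = 6,  x(3) = 2.
Since x(3) = x(0) = 2, the sequence is periodic with period 3.
The value 6 first appears (with n ≥ 1) at x(2).

2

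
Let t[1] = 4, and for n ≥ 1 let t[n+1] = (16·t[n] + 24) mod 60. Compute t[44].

16

We have t[1] = 4, t[2] = 28, t[3] = 52, t[4] = 16, t[5] = 40, t[6] = 4.
The sequence repeats with period 5.
(44 - 1) mod 5 = 3, so t[44] = t[4] = 16.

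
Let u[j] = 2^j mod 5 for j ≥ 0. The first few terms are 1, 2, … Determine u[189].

Listing terms: u[0] = 1,  u[1] = 2,  u[2] = 4,  u[3] = 3,  u[4] = 1.
The sequence repeats with period 4.
(189 - 0) mod 4 = 1, so u[189] = u[1] = 2.

2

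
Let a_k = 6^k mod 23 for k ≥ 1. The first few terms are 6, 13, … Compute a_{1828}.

13

Listing terms: a_1 = 6, a_2 = 13, a_3 = 9, a_4 = 8, a_5 = 2, a_6 = 12, a_7 = 3, a_8 = 18, a_9 = 16, a_{10} = 4, a_{11} = 1, a_{12} = 6.
Since a_{12} = a_1 = 6, the sequence is periodic with period 11.
(1828 - 1) mod 11 = 1, so a_{1828} = a_2 = 13.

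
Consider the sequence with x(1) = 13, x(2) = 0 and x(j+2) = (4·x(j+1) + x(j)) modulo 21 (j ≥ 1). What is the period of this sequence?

We have x(1) = 13; x(2) = 0; x(3) = 13; x(4) = 10; x(5) = 11; x(6) = 12; x(7) = 17; x(8) = 17; x(9) = 1; x(10) = 0; x(11) = 1; x(12) = 4; x(13) = 17; x(14) = 9; x(15) = 11; x(16) = 11; x(17) = 13; x(18) = 0.
Since (x(17), x(18)) = (x(1), x(2)) = (13, 0) (two consecutive terms determine the rest), the sequence is periodic with period 16.

16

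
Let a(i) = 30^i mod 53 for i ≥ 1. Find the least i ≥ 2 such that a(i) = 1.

4

Computing terms: a(1) = 30; a(2) = 52; a(3) = 23; a(4) = 1; a(5) = 30.
Since a(5) = a(1) = 30, the sequence is periodic with period 4.
The value 1 first appears (with i ≥ 2) at a(4).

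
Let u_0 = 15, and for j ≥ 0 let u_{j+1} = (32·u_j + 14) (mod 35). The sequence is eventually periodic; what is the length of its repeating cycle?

We have u_0 = 15; u_1 = 4; u_2 = 2; u_3 = 8; u_4 = 25; u_5 = 9; u_6 = 22; u_7 = 18; u_8 = 30; u_9 = 29; u_{10} = 32; u_{11} = 23; u_{12} = 15.
Since u_{12} = u_0 = 15, the sequence is periodic with period 12.

12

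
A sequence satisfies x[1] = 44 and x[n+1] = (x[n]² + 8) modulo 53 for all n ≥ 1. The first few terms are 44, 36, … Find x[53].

Computing terms: x[1] = 44,  x[2] = 36,  x[3] = 32,  x[4] = 25,  x[5] = 50,  x[6] = 17,  x[7] = 32.
Since x[7] = x[3] = 32, the sequence is eventually periodic: after a pre-period of length 2 it cycles with period 4.
For n ≥ 3, x[n] depends only on (n - 3) mod 4. (53 - 3) mod 4 = 2, so x[53] = x[5] = 50.

50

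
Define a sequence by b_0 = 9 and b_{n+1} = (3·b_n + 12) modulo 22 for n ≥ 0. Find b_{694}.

Listing terms: b_0 = 9; b_1 = 17; b_2 = 19; b_3 = 3; b_4 = 21; b_5 = 9.
The sequence repeats with period 5.
(694 - 0) mod 5 = 4, so b_{694} = b_4 = 21.

21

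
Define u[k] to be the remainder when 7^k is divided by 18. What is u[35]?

13

u[0] = 1,  u[1] = 7,  u[2] = 13,  u[3] = 1.
Since u[3] = u[0] = 1, the sequence is periodic with period 3.
So u[35] = u[0 + ((35-0) mod 3)] = u[2] = 13.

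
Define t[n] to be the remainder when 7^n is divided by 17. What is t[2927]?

Listing terms: t[1] = 7; t[2] = 15; t[3] = 3; t[4] = 4; t[5] = 11; t[6] = 9; t[7] = 12; t[8] = 16; t[9] = 10; t[10] = 2; t[11] = 14; t[12] = 13; t[13] = 6; t[14] = 8; t[15] = 5; t[16] = 1; t[17] = 7.
Since t[17] = t[1] = 7, the sequence is periodic with period 16.
So t[2927] = t[1 + ((2927-1) mod 16)] = t[15] = 5.

5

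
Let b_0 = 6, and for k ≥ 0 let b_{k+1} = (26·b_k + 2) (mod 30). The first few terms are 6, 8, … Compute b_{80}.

Computing terms: b_0 = 6; b_1 = 8; b_2 = 0; b_3 = 2; b_4 = 24; b_5 = 26; b_6 = 18; b_7 = 20; b_8 = 12; b_9 = 14; b_{10} = 6.
Since b_{10} = b_0 = 6, the sequence is periodic with period 10.
(80 - 0) mod 10 = 0, so b_{80} = b_0 = 6.

6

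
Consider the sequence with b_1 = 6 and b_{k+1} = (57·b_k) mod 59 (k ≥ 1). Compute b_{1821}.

Computing terms: b_1 = 6,  b_2 = 47,  b_3 = 24,  b_4 = 11,  b_5 = 37,  b_6 = 44,  b_7 = 30,  b_8 = 58,  b_9 = 2,  b_{10} = 55,  b_{11} = 8,  b_{12} = 43,  b_{13} = 32,  b_{14} = 54,  b_{15} = 10,  b_{16} = 39,  b_{17} = 40,  b_{18} = 38,  b_{19} = 42,  b_{20} = 34,  b_{21} = 50,  b_{22} = 18,  b_{23} = 23,  b_{24} = 13,  b_{25} = 33,  b_{26} = 52,  b_{27} = 14,  b_{28} = 31,  b_{29} = 56,  b_{30} = 6.
Since b_{30} = b_1 = 6, the sequence is periodic with period 29.
(1821 - 1) mod 29 = 22, so b_{1821} = b_{23} = 23.

23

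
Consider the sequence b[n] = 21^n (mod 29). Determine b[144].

7

b[0] = 1, b[1] = 21, b[2] = 6, b[3] = 10, b[4] = 7, b[5] = 2, b[6] = 13, b[7] = 12, b[8] = 20, b[9] = 14, b[10] = 4, b[11] = 26, b[12] = 24, b[13] = 11, b[14] = 28, b[15] = 8, b[16] = 23, b[17] = 19, b[18] = 22, b[19] = 27, b[20] = 16, b[21] = 17, b[22] = 9, b[23] = 15, b[24] = 25, b[25] = 3, b[26] = 5, b[27] = 18, b[28] = 1.
The sequence repeats with period 28.
(144 - 0) mod 28 = 4, so b[144] = b[4] = 7.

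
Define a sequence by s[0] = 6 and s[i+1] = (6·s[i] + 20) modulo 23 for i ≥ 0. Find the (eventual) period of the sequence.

s[0] = 6; s[1] = 10; s[2] = 11; s[3] = 17; s[4] = 7; s[5] = 16; s[6] = 1; s[7] = 3; s[8] = 15; s[9] = 18; s[10] = 13; s[11] = 6.
Since s[11] = s[0] = 6, the sequence is periodic with period 11.

11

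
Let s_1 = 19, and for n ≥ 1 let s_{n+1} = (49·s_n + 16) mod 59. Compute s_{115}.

27

Computing terms: s_1 = 19; s_2 = 3; s_3 = 45; s_4 = 38; s_5 = 49; s_6 = 57; s_7 = 36; s_8 = 10; s_9 = 34; s_{10} = 30; s_{11} = 11; s_{12} = 24; s_{13} = 12; s_{14} = 14; s_{15} = 53; s_{16} = 17; s_{17} = 23; s_{18} = 22; s_{19} = 32; s_{20} = 50; s_{21} = 47; s_{22} = 18; s_{23} = 13; s_{24} = 4; s_{25} = 35; s_{26} = 20; s_{27} = 52; s_{28} = 27; s_{29} = 41; s_{30} = 19.
Since s_{30} = s_1 = 19, the sequence is periodic with period 29.
So s_{115} = s_{1 + ((115-1) mod 29)} = s_{28} = 27.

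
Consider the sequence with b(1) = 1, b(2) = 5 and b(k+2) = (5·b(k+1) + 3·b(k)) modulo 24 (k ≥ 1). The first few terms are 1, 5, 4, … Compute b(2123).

We have b(1) = 1; b(2) = 5; b(3) = 4; b(4) = 11; b(5) = 19; b(6) = 8; b(7) = 1; b(8) = 5.
Since (b(7), b(8)) = (b(1), b(2)) = (1, 5) (two consecutive terms determine the rest), the sequence is periodic with period 6.
So b(2123) = b(1 + ((2123-1) mod 6)) = b(5) = 19.

19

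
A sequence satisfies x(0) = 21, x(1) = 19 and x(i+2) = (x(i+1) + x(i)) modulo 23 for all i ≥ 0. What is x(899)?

6

Listing terms: x(0) = 21, x(1) = 19, x(2) = 17, x(3) = 13, x(4) = 7, x(5) = 20, x(6) = 4, x(7) = 1, x(8) = 5, x(9) = 6, x(10) = 11, x(11) = 17, x(12) = 5, x(13) = 22, x(14) = 4, x(15) = 3, x(16) = 7, x(17) = 10, x(18) = 17, x(19) = 4, x(20) = 21, x(21) = 2, x(22) = 0, x(23) = 2, x(24) = 2, x(25) = 4, x(26) = 6, x(27) = 10, x(28) = 16, x(29) = 3, x(30) = 19, x(31) = 22, x(32) = 18, x(33) = 17, x(34) = 12, x(35) = 6, x(36) = 18, x(37) = 1, x(38) = 19, x(39) = 20, x(40) = 16, x(41) = 13, x(42) = 6, x(43) = 19, x(44) = 2, x(45) = 21, x(46) = 0, x(47) = 21, x(48) = 21, x(49) = 19.
Since (x(48), x(49)) = (x(0), x(1)) = (21, 19) (two consecutive terms determine the rest), the sequence is periodic with period 48.
(899 - 0) mod 48 = 35, so x(899) = x(35) = 6.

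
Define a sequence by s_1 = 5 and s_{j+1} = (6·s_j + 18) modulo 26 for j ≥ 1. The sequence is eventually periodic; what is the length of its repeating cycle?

12

Listing terms: s_1 = 5,  s_2 = 22,  s_3 = 20,  s_4 = 8,  s_5 = 14,  s_6 = 24,  s_7 = 6,  s_8 = 2,  s_9 = 4,  s_{10} = 16,  s_{11} = 10,  s_{12} = 0,  s_{13} = 18,  s_{14} = 22.
Since s_{14} = s_2 = 22, the sequence is eventually periodic: after a pre-period of length 1 it cycles with period 12.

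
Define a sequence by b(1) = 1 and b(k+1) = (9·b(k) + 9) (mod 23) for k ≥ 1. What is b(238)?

11

b(1) = 1, b(2) = 18, b(3) = 10, b(4) = 7, b(5) = 3, b(6) = 13, b(7) = 11, b(8) = 16, b(9) = 15, b(10) = 6, b(11) = 17, b(12) = 1.
Since b(12) = b(1) = 1, the sequence is periodic with period 11.
So b(238) = b(1 + ((238-1) mod 11)) = b(7) = 11.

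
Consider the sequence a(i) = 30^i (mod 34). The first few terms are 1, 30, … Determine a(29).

30

We have a(0) = 1,  a(1) = 30,  a(2) = 16,  a(3) = 4,  a(4) = 18,  a(5) = 30.
Since a(5) = a(1) = 30, the sequence is eventually periodic: after a pre-period of length 1 it cycles with period 4.
For i ≥ 1, a(i) depends only on (i - 1) mod 4. (29 - 1) mod 4 = 0, so a(29) = a(1) = 30.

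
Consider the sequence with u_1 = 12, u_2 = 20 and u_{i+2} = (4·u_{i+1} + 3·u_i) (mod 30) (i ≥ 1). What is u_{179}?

8

Computing terms: u_1 = 12; u_2 = 20; u_3 = 26; u_4 = 14; u_5 = 14; u_6 = 8; u_7 = 14; u_8 = 20; u_9 = 2; u_{10} = 8; u_{11} = 8; u_{12} = 26; u_{13} = 8; u_{14} = 20; u_{15} = 14; u_{16} = 26; u_{17} = 26; u_{18} = 2; u_{19} = 26; u_{20} = 20; u_{21} = 8; u_{22} = 2; u_{23} = 2; u_{24} = 14; u_{25} = 2; u_{26} = 20; u_{27} = 26.
Since (u_{26}, u_{27}) = (u_2, u_3) = (20, 26) (two consecutive terms determine the rest), the sequence is eventually periodic: after a pre-period of length 1 it cycles with period 24.
For i ≥ 2, u_i depends only on (i - 2) mod 24. (179 - 2) mod 24 = 9, so u_{179} = u_{11} = 8.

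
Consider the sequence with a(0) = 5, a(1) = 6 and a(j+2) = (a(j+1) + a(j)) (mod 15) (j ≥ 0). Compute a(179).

11

Listing terms: a(0) = 5, a(1) = 6, a(2) = 11, a(3) = 2, a(4) = 13, a(5) = 0, a(6) = 13, a(7) = 13, a(8) = 11, a(9) = 9, a(10) = 5, a(11) = 14, a(12) = 4, a(13) = 3, a(14) = 7, a(15) = 10, a(16) = 2, a(17) = 12, a(18) = 14, a(19) = 11, a(20) = 10, a(21) = 6, a(22) = 1, a(23) = 7, a(24) = 8, a(25) = 0, a(26) = 8, a(27) = 8, a(28) = 1, a(29) = 9, a(30) = 10, a(31) = 4, a(32) = 14, a(33) = 3, a(34) = 2, a(35) = 5, a(36) = 7, a(37) = 12, a(38) = 4, a(39) = 1, a(40) = 5, a(41) = 6.
Since (a(40), a(41)) = (a(0), a(1)) = (5, 6) (two consecutive terms determine the rest), the sequence is periodic with period 40.
So a(179) = a(0 + ((179-0) mod 40)) = a(19) = 11.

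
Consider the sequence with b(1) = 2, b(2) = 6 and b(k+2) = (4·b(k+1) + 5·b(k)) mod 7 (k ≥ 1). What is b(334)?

5

b(1) = 2; b(2) = 6; b(3) = 6; b(4) = 5; b(5) = 1; b(6) = 1; b(7) = 2; b(8) = 6.
The sequence repeats with period 6.
So b(334) = b(1 + ((334-1) mod 6)) = b(4) = 5.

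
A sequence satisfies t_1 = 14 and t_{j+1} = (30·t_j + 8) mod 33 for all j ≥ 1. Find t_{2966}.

23

We have t_1 = 14; t_2 = 32; t_3 = 11; t_4 = 8; t_5 = 17; t_6 = 23; t_7 = 5; t_8 = 26; t_9 = 29; t_{10} = 20; t_{11} = 14.
The sequence repeats with period 10.
(2966 - 1) mod 10 = 5, so t_{2966} = t_6 = 23.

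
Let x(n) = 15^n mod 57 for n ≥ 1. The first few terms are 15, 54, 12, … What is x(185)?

x(1) = 15,  x(2) = 54,  x(3) = 12,  x(4) = 9,  x(5) = 21,  x(6) = 30,  x(7) = 51,  x(8) = 24,  x(9) = 18,  x(10) = 42,  x(11) = 3,  x(12) = 45,  x(13) = 48,  x(14) = 36,  x(15) = 27,  x(16) = 6,  x(17) = 33,  x(18) = 39,  x(19) = 15.
Since x(19) = x(1) = 15, the sequence is periodic with period 18.
(185 - 1) mod 18 = 4, so x(185) = x(5) = 21.

21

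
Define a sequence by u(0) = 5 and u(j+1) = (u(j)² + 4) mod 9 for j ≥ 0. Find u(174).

Listing terms: u(0) = 5; u(1) = 2; u(2) = 8; u(3) = 5.
The sequence repeats with period 3.
So u(174) = u(0 + ((174-0) mod 3)) = u(0) = 5.

5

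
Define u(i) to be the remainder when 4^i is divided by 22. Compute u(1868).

Listing terms: u(0) = 1; u(1) = 4; u(2) = 16; u(3) = 20; u(4) = 14; u(5) = 12; u(6) = 4.
Since u(6) = u(1) = 4, the sequence is eventually periodic: after a pre-period of length 1 it cycles with period 5.
For i ≥ 1, u(i) depends only on (i - 1) mod 5. (1868 - 1) mod 5 = 2, so u(1868) = u(3) = 20.

20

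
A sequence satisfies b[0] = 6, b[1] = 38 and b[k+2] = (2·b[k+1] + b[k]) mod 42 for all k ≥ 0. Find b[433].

38

We have b[0] = 6, b[1] = 38, b[2] = 40, b[3] = 34, b[4] = 24, b[5] = 40, b[6] = 20, b[7] = 38, b[8] = 12, b[9] = 20, b[10] = 10, b[11] = 40, b[12] = 6, b[13] = 10, b[14] = 26, b[15] = 20, b[16] = 24, b[17] = 26, b[18] = 34, b[19] = 10, b[20] = 12, b[21] = 34, b[22] = 38, b[23] = 26, b[24] = 6, b[25] = 38.
Since (b[24], b[25]) = (b[0], b[1]) = (6, 38) (two consecutive terms determine the rest), the sequence is periodic with period 24.
So b[433] = b[0 + ((433-0) mod 24)] = b[1] = 38.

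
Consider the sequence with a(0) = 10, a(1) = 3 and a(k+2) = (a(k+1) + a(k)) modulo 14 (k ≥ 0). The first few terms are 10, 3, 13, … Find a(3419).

Listing terms: a(0) = 10; a(1) = 3; a(2) = 13; a(3) = 2; a(4) = 1; a(5) = 3; a(6) = 4; a(7) = 7; a(8) = 11; a(9) = 4; a(10) = 1; a(11) = 5; a(12) = 6; a(13) = 11; a(14) = 3; a(15) = 0; a(16) = 3; a(17) = 3; a(18) = 6; a(19) = 9; a(20) = 1; a(21) = 10; a(22) = 11; a(23) = 7; a(24) = 4; a(25) = 11; a(26) = 1; a(27) = 12; a(28) = 13; a(29) = 11; a(30) = 10; a(31) = 7; a(32) = 3; a(33) = 10; a(34) = 13; a(35) = 9; a(36) = 8; a(37) = 3; a(38) = 11; a(39) = 0; a(40) = 11; a(41) = 11; a(42) = 8; a(43) = 5; a(44) = 13; a(45) = 4; a(46) = 3; a(47) = 7; a(48) = 10; a(49) = 3.
Since (a(48), a(49)) = (a(0), a(1)) = (10, 3) (two consecutive terms determine the rest), the sequence is periodic with period 48.
So a(3419) = a(0 + ((3419-0) mod 48)) = a(11) = 5.

5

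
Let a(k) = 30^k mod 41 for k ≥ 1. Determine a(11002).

We have a(1) = 30, a(2) = 39, a(3) = 22, a(4) = 4, a(5) = 38, a(6) = 33, a(7) = 6, a(8) = 16, a(9) = 29, a(10) = 9, a(11) = 24, a(12) = 23, a(13) = 34, a(14) = 36, a(15) = 14, a(16) = 10, a(17) = 13, a(18) = 21, a(19) = 15, a(20) = 40, a(21) = 11, a(22) = 2, a(23) = 19, a(24) = 37, a(25) = 3, a(26) = 8, a(27) = 35, a(28) = 25, a(29) = 12, a(30) = 32, a(31) = 17, a(32) = 18, a(33) = 7, a(34) = 5, a(35) = 27, a(36) = 31, a(37) = 28, a(38) = 20, a(39) = 26, a(40) = 1, a(41) = 30.
The sequence repeats with period 40.
So a(11002) = a(1 + ((11002-1) mod 40)) = a(2) = 39.

39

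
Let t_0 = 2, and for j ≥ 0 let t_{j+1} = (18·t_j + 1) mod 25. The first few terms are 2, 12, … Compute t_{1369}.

12

t_0 = 2; t_1 = 12; t_2 = 17; t_3 = 7; t_4 = 2.
The sequence repeats with period 4.
(1369 - 0) mod 4 = 1, so t_{1369} = t_1 = 12.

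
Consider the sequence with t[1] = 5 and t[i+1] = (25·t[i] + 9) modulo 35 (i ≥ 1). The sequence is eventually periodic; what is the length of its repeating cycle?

Listing terms: t[1] = 5; t[2] = 29; t[3] = 34; t[4] = 19; t[5] = 29.
Since t[5] = t[2] = 29, the sequence is eventually periodic: after a pre-period of length 1 it cycles with period 3.

3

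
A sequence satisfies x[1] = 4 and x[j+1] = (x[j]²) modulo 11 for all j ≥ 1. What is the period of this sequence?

4

Computing terms: x[1] = 4,  x[2] = 5,  x[3] = 3,  x[4] = 9,  x[5] = 4.
The sequence repeats with period 4.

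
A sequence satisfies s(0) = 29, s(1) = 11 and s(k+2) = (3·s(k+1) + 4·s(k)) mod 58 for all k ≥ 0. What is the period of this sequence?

We have s(0) = 29, s(1) = 11, s(2) = 33, s(3) = 27, s(4) = 39, s(5) = 51, s(6) = 19, s(7) = 29, s(8) = 47, s(9) = 25, s(10) = 31, s(11) = 19, s(12) = 7, s(13) = 39, s(14) = 29, s(15) = 11.
The sequence repeats with period 14.

14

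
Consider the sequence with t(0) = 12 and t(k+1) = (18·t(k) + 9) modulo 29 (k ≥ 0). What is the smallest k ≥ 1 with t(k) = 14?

Computing terms: t(0) = 12,  t(1) = 22,  t(2) = 28,  t(3) = 20,  t(4) = 21,  t(5) = 10,  t(6) = 15,  t(7) = 18,  t(8) = 14,  t(9) = 0,  t(10) = 9,  t(11) = 26,  t(12) = 13,  t(13) = 11,  t(14) = 4,  t(15) = 23,  t(16) = 17,  t(17) = 25,  t(18) = 24,  t(19) = 6,  t(20) = 1,  t(21) = 27,  t(22) = 2,  t(23) = 16,  t(24) = 7,  t(25) = 19,  t(26) = 3,  t(27) = 5,  t(28) = 12.
Since t(28) = t(0) = 12, the sequence is periodic with period 28.
The value 14 first appears (with k ≥ 1) at t(8).

8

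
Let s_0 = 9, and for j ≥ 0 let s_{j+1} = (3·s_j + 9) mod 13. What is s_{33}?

9

We have s_0 = 9,  s_1 = 10,  s_2 = 0,  s_3 = 9.
Since s_3 = s_0 = 9, the sequence is periodic with period 3.
So s_{33} = s_{0 + ((33-0) mod 3)} = s_0 = 9.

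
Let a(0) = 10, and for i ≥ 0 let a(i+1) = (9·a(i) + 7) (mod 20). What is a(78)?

Computing terms: a(0) = 10, a(1) = 17, a(2) = 0, a(3) = 7, a(4) = 10.
Since a(4) = a(0) = 10, the sequence is periodic with period 4.
(78 - 0) mod 4 = 2, so a(78) = a(2) = 0.

0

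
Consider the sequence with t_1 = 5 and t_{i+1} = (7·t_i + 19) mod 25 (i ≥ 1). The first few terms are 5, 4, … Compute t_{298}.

Listing terms: t_1 = 5; t_2 = 4; t_3 = 22; t_4 = 23; t_5 = 5.
Since t_5 = t_1 = 5, the sequence is periodic with period 4.
(298 - 1) mod 4 = 1, so t_{298} = t_2 = 4.

4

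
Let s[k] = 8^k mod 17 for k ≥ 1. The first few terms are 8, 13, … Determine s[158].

4

s[1] = 8,  s[2] = 13,  s[3] = 2,  s[4] = 16,  s[5] = 9,  s[6] = 4,  s[7] = 15,  s[8] = 1,  s[9] = 8.
Since s[9] = s[1] = 8, the sequence is periodic with period 8.
So s[158] = s[1 + ((158-1) mod 8)] = s[6] = 4.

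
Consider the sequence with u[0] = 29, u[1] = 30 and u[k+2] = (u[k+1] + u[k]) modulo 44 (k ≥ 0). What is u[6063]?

1

u[0] = 29; u[1] = 30; u[2] = 15; u[3] = 1; u[4] = 16; u[5] = 17; u[6] = 33; u[7] = 6; u[8] = 39; u[9] = 1; u[10] = 40; u[11] = 41; u[12] = 37; u[13] = 34; u[14] = 27; u[15] = 17; u[16] = 0; u[17] = 17; u[18] = 17; u[19] = 34; u[20] = 7; u[21] = 41; u[22] = 4; u[23] = 1; u[24] = 5; u[25] = 6; u[26] = 11; u[27] = 17; u[28] = 28; u[29] = 1; u[30] = 29; u[31] = 30.
Since (u[30], u[31]) = (u[0], u[1]) = (29, 30) (two consecutive terms determine the rest), the sequence is periodic with period 30.
So u[6063] = u[0 + ((6063-0) mod 30)] = u[3] = 1.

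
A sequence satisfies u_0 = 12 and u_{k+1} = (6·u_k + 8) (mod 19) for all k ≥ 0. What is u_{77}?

17

Computing terms: u_0 = 12,  u_1 = 4,  u_2 = 13,  u_3 = 10,  u_4 = 11,  u_5 = 17,  u_6 = 15,  u_7 = 3,  u_8 = 7,  u_9 = 12.
The sequence repeats with period 9.
(77 - 0) mod 9 = 5, so u_{77} = u_5 = 17.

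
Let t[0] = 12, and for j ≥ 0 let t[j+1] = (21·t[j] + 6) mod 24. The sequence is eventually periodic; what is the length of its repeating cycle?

4

Computing terms: t[0] = 12, t[1] = 18, t[2] = 0, t[3] = 6, t[4] = 12.
The sequence repeats with period 4.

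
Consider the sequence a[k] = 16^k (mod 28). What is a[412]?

Listing terms: a[1] = 16, a[2] = 4, a[3] = 8, a[4] = 16.
Since a[4] = a[1] = 16, the sequence is periodic with period 3.
(412 - 1) mod 3 = 0, so a[412] = a[1] = 16.

16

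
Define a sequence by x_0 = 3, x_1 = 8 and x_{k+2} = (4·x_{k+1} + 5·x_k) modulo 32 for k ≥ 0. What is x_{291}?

Listing terms: x_0 = 3,  x_1 = 8,  x_2 = 15,  x_3 = 4,  x_4 = 27,  x_5 = 0,  x_6 = 7,  x_7 = 28,  x_8 = 19,  x_9 = 24,  x_{10} = 31,  x_{11} = 20,  x_{12} = 11,  x_{13} = 16,  x_{14} = 23,  x_{15} = 12,  x_{16} = 3,  x_{17} = 8.
Since (x_{16}, x_{17}) = (x_0, x_1) = (3, 8) (two consecutive terms determine the rest), the sequence is periodic with period 16.
(291 - 0) mod 16 = 3, so x_{291} = x_3 = 4.

4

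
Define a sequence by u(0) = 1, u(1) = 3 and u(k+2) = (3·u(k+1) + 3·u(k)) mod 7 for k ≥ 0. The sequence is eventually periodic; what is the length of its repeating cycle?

u(0) = 1, u(1) = 3, u(2) = 5, u(3) = 3, u(4) = 3, u(5) = 4, u(6) = 0, u(7) = 5, u(8) = 1, u(9) = 4, u(10) = 1, u(11) = 1, u(12) = 6, u(13) = 0, u(14) = 4, u(15) = 5, u(16) = 6, u(17) = 5, u(18) = 5, u(19) = 2, u(20) = 0, u(21) = 6, u(22) = 4, u(23) = 2, u(24) = 4, u(25) = 4, u(26) = 3, u(27) = 0, u(28) = 2, u(29) = 6, u(30) = 3, u(31) = 6, u(32) = 6, u(33) = 1, u(34) = 0, u(35) = 3, u(36) = 2, u(37) = 1, u(38) = 2, u(39) = 2, u(40) = 5, u(41) = 0, u(42) = 1, u(43) = 3.
Since (u(42), u(43)) = (u(0), u(1)) = (1, 3) (two consecutive terms determine the rest), the sequence is periodic with period 42.

42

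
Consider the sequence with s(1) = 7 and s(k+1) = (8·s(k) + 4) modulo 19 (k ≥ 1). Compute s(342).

17

Listing terms: s(1) = 7; s(2) = 3; s(3) = 9; s(4) = 0; s(5) = 4; s(6) = 17; s(7) = 7.
Since s(7) = s(1) = 7, the sequence is periodic with period 6.
So s(342) = s(1 + ((342-1) mod 6)) = s(6) = 17.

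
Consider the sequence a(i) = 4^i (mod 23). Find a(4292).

16

a(0) = 1, a(1) = 4, a(2) = 16, a(3) = 18, a(4) = 3, a(5) = 12, a(6) = 2, a(7) = 8, a(8) = 9, a(9) = 13, a(10) = 6, a(11) = 1.
The sequence repeats with period 11.
(4292 - 0) mod 11 = 2, so a(4292) = a(2) = 16.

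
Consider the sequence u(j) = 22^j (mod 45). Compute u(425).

We have u(0) = 1; u(1) = 22; u(2) = 34; u(3) = 28; u(4) = 31; u(5) = 7; u(6) = 19; u(7) = 13; u(8) = 16; u(9) = 37; u(10) = 4; u(11) = 43; u(12) = 1.
Since u(12) = u(0) = 1, the sequence is periodic with period 12.
(425 - 0) mod 12 = 5, so u(425) = u(5) = 7.

7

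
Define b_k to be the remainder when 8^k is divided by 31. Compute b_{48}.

16

We have b_1 = 8, b_2 = 2, b_3 = 16, b_4 = 4, b_5 = 1, b_6 = 8.
The sequence repeats with period 5.
(48 - 1) mod 5 = 2, so b_{48} = b_3 = 16.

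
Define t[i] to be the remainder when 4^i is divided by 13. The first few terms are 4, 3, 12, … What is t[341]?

10

We have t[1] = 4, t[2] = 3, t[3] = 12, t[4] = 9, t[5] = 10, t[6] = 1, t[7] = 4.
The sequence repeats with period 6.
So t[341] = t[1 + ((341-1) mod 6)] = t[5] = 10.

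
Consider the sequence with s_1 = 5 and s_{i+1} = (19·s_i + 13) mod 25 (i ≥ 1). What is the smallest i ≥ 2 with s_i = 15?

3

s_1 = 5, s_2 = 8, s_3 = 15, s_4 = 23, s_5 = 0, s_6 = 13, s_7 = 10, s_8 = 3, s_9 = 20, s_{10} = 18, s_{11} = 5.
The sequence repeats with period 10.
The value 15 first appears (with i ≥ 2) at s_3.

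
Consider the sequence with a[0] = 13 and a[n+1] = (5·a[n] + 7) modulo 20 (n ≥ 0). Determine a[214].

We have a[0] = 13, a[1] = 12, a[2] = 7, a[3] = 2, a[4] = 17, a[5] = 12.
Since a[5] = a[1] = 12, the sequence is eventually periodic: after a pre-period of length 1 it cycles with period 4.
For n ≥ 1, a[n] depends only on (n - 1) mod 4. (214 - 1) mod 4 = 1, so a[214] = a[2] = 7.

7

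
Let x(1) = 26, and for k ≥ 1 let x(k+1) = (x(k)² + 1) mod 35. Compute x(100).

We have x(1) = 26, x(2) = 12, x(3) = 5, x(4) = 26.
The sequence repeats with period 3.
(100 - 1) mod 3 = 0, so x(100) = x(1) = 26.

26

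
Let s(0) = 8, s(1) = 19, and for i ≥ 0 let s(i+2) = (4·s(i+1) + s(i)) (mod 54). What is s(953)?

Computing terms: s(0) = 8; s(1) = 19; s(2) = 30; s(3) = 31; s(4) = 46; s(5) = 53; s(6) = 42; s(7) = 5; s(8) = 8; s(9) = 37; s(10) = 48; s(11) = 13; s(12) = 46; s(13) = 35; s(14) = 24; s(15) = 23; s(16) = 8; s(17) = 1; s(18) = 12; s(19) = 49; s(20) = 46; s(21) = 17; s(22) = 6; s(23) = 41; s(24) = 8; s(25) = 19.
Since (s(24), s(25)) = (s(0), s(1)) = (8, 19) (two consecutive terms determine the rest), the sequence is periodic with period 24.
So s(953) = s(0 + ((953-0) mod 24)) = s(17) = 1.

1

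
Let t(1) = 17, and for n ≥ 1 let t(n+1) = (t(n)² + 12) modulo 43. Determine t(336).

Computing terms: t(1) = 17, t(2) = 0, t(3) = 12, t(4) = 27, t(5) = 10, t(6) = 26, t(7) = 0.
Since t(7) = t(2) = 0, the sequence is eventually periodic: after a pre-period of length 1 it cycles with period 5.
For n ≥ 2, t(n) depends only on (n - 2) mod 5. (336 - 2) mod 5 = 4, so t(336) = t(6) = 26.

26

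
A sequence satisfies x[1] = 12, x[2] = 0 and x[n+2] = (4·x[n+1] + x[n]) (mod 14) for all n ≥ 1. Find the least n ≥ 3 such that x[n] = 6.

We have x[1] = 12,  x[2] = 0,  x[3] = 12,  x[4] = 6,  x[5] = 8,  x[6] = 10,  x[7] = 6,  x[8] = 6,  x[9] = 2,  x[10] = 0,  x[11] = 2,  x[12] = 8,  x[13] = 6,  x[14] = 4,  x[15] = 8,  x[16] = 8,  x[17] = 12,  x[18] = 0.
The sequence repeats with period 16.
The value 6 first appears (with n ≥ 3) at x[4].

4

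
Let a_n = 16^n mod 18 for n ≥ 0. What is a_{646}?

16

a_0 = 1,  a_1 = 16,  a_2 = 4,  a_3 = 10,  a_4 = 16.
Since a_4 = a_1 = 16, the sequence is eventually periodic: after a pre-period of length 1 it cycles with period 3.
For n ≥ 1, a_n depends only on (n - 1) mod 3. (646 - 1) mod 3 = 0, so a_{646} = a_1 = 16.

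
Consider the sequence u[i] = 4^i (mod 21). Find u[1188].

u[0] = 1; u[1] = 4; u[2] = 16; u[3] = 1.
Since u[3] = u[0] = 1, the sequence is periodic with period 3.
(1188 - 0) mod 3 = 0, so u[1188] = u[0] = 1.

1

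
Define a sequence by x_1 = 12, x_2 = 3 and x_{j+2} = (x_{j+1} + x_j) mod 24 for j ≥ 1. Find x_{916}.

Listing terms: x_1 = 12; x_2 = 3; x_3 = 15; x_4 = 18; x_5 = 9; x_6 = 3; x_7 = 12; x_8 = 15; x_9 = 3; x_{10} = 18; x_{11} = 21; x_{12} = 15; x_{13} = 12; x_{14} = 3.
The sequence repeats with period 12.
(916 - 1) mod 12 = 3, so x_{916} = x_4 = 18.

18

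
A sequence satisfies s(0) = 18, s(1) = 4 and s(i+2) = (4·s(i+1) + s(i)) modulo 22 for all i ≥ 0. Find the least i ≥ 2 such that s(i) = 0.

Computing terms: s(0) = 18; s(1) = 4; s(2) = 12; s(3) = 8; s(4) = 0; s(5) = 8; s(6) = 10; s(7) = 4; s(8) = 4; s(9) = 20; s(10) = 18; s(11) = 4.
Since (s(10), s(11)) = (s(0), s(1)) = (18, 4) (two consecutive terms determine the rest), the sequence is periodic with period 10.
The value 0 first appears (with i ≥ 2) at s(4).

4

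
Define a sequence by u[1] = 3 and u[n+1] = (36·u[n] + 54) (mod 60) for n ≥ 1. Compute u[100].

54

Listing terms: u[1] = 3; u[2] = 42; u[3] = 6; u[4] = 30; u[5] = 54; u[6] = 18; u[7] = 42.
Since u[7] = u[2] = 42, the sequence is eventually periodic: after a pre-period of length 1 it cycles with period 5.
For n ≥ 2, u[n] depends only on (n - 2) mod 5. (100 - 2) mod 5 = 3, so u[100] = u[5] = 54.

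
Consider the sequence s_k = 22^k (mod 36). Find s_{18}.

We have s_1 = 22, s_2 = 16, s_3 = 28, s_4 = 4, s_5 = 16.
Since s_5 = s_2 = 16, the sequence is eventually periodic: after a pre-period of length 1 it cycles with period 3.
For k ≥ 2, s_k depends only on (k - 2) mod 3. (18 - 2) mod 3 = 1, so s_{18} = s_3 = 28.

28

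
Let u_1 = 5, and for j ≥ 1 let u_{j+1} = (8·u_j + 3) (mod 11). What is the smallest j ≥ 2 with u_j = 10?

Listing terms: u_1 = 5; u_2 = 10; u_3 = 6; u_4 = 7; u_5 = 4; u_6 = 2; u_7 = 8; u_8 = 1; u_9 = 0; u_{10} = 3; u_{11} = 5.
Since u_{11} = u_1 = 5, the sequence is periodic with period 10.
The value 10 first appears (with j ≥ 2) at u_2.

2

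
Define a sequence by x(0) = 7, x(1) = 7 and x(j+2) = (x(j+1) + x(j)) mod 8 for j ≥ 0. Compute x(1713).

x(0) = 7; x(1) = 7; x(2) = 6; x(3) = 5; x(4) = 3; x(5) = 0; x(6) = 3; x(7) = 3; x(8) = 6; x(9) = 1; x(10) = 7; x(11) = 0; x(12) = 7; x(13) = 7.
The sequence repeats with period 12.
(1713 - 0) mod 12 = 9, so x(1713) = x(9) = 1.

1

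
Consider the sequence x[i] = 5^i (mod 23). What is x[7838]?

Computing terms: x[1] = 5,  x[2] = 2,  x[3] = 10,  x[4] = 4,  x[5] = 20,  x[6] = 8,  x[7] = 17,  x[8] = 16,  x[9] = 11,  x[10] = 9,  x[11] = 22,  x[12] = 18,  x[13] = 21,  x[14] = 13,  x[15] = 19,  x[16] = 3,  x[17] = 15,  x[18] = 6,  x[19] = 7,  x[20] = 12,  x[21] = 14,  x[22] = 1,  x[23] = 5.
Since x[23] = x[1] = 5, the sequence is periodic with period 22.
So x[7838] = x[1 + ((7838-1) mod 22)] = x[6] = 8.

8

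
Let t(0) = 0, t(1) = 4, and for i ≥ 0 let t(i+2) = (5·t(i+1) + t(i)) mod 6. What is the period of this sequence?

t(0) = 0,  t(1) = 4,  t(2) = 2,  t(3) = 2,  t(4) = 0,  t(5) = 2,  t(6) = 4,  t(7) = 4,  t(8) = 0,  t(9) = 4.
Since (t(8), t(9)) = (t(0), t(1)) = (0, 4) (two consecutive terms determine the rest), the sequence is periodic with period 8.

8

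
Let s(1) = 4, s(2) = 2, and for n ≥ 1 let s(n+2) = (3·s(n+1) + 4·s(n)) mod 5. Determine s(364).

4

Listing terms: s(1) = 4, s(2) = 2, s(3) = 2, s(4) = 4, s(5) = 0, s(6) = 1, s(7) = 3, s(8) = 3, s(9) = 1, s(10) = 0, s(11) = 4, s(12) = 2.
Since (s(11), s(12)) = (s(1), s(2)) = (4, 2) (two consecutive terms determine the rest), the sequence is periodic with period 10.
(364 - 1) mod 10 = 3, so s(364) = s(4) = 4.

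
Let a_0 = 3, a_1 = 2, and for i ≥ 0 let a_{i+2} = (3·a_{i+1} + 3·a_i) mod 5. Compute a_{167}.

Computing terms: a_0 = 3; a_1 = 2; a_2 = 0; a_3 = 1; a_4 = 3; a_5 = 2.
The sequence repeats with period 4.
So a_{167} = a_{0 + ((167-0) mod 4)} = a_3 = 1.

1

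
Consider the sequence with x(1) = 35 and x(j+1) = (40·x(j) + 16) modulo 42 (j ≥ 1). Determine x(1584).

Listing terms: x(1) = 35, x(2) = 30, x(3) = 40, x(4) = 20, x(5) = 18, x(6) = 22, x(7) = 14, x(8) = 30.
Since x(8) = x(2) = 30, the sequence is eventually periodic: after a pre-period of length 1 it cycles with period 6.
For j ≥ 2, x(j) depends only on (j - 2) mod 6. (1584 - 2) mod 6 = 4, so x(1584) = x(6) = 22.

22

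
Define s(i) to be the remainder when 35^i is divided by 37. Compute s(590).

We have s(1) = 35; s(2) = 4; s(3) = 29; s(4) = 16; s(5) = 5; s(6) = 27; s(7) = 20; s(8) = 34; s(9) = 6; s(10) = 25; s(11) = 24; s(12) = 26; s(13) = 22; s(14) = 30; s(15) = 14; s(16) = 9; s(17) = 19; s(18) = 36; s(19) = 2; s(20) = 33; s(21) = 8; s(22) = 21; s(23) = 32; s(24) = 10; s(25) = 17; s(26) = 3; s(27) = 31; s(28) = 12; s(29) = 13; s(30) = 11; s(31) = 15; s(32) = 7; s(33) = 23; s(34) = 28; s(35) = 18; s(36) = 1; s(37) = 35.
Since s(37) = s(1) = 35, the sequence is periodic with period 36.
(590 - 1) mod 36 = 13, so s(590) = s(14) = 30.

30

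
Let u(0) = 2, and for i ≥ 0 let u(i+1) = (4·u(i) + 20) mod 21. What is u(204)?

u(0) = 2,  u(1) = 7,  u(2) = 6,  u(3) = 2.
Since u(3) = u(0) = 2, the sequence is periodic with period 3.
(204 - 0) mod 3 = 0, so u(204) = u(0) = 2.

2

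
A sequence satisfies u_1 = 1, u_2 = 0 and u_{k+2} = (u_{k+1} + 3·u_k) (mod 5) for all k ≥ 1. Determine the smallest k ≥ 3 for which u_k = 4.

u_1 = 1, u_2 = 0, u_3 = 3, u_4 = 3, u_5 = 2, u_6 = 1, u_7 = 2, u_8 = 0, u_9 = 1, u_{10} = 1, u_{11} = 4, u_{12} = 2, u_{13} = 4, u_{14} = 0, u_{15} = 2, u_{16} = 2, u_{17} = 3, u_{18} = 4, u_{19} = 3, u_{20} = 0, u_{21} = 4, u_{22} = 4, u_{23} = 1, u_{24} = 3, u_{25} = 1, u_{26} = 0.
Since (u_{25}, u_{26}) = (u_1, u_2) = (1, 0) (two consecutive terms determine the rest), the sequence is periodic with period 24.
The value 4 first appears (with k ≥ 3) at u_{11}.

11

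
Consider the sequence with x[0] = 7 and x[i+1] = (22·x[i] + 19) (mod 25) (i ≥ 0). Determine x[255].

14

Computing terms: x[0] = 7, x[1] = 23, x[2] = 0, x[3] = 19, x[4] = 12, x[5] = 8, x[6] = 20, x[7] = 9, x[8] = 17, x[9] = 18, x[10] = 15, x[11] = 24, x[12] = 22, x[13] = 3, x[14] = 10, x[15] = 14, x[16] = 2, x[17] = 13, x[18] = 5, x[19] = 4, x[20] = 7.
The sequence repeats with period 20.
So x[255] = x[0 + ((255-0) mod 20)] = x[15] = 14.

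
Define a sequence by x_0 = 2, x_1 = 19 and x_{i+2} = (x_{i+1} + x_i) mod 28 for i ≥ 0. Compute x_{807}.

Listing terms: x_0 = 2; x_1 = 19; x_2 = 21; x_3 = 12; x_4 = 5; x_5 = 17; x_6 = 22; x_7 = 11; x_8 = 5; x_9 = 16; x_{10} = 21; x_{11} = 9; x_{12} = 2; x_{13} = 11; x_{14} = 13; x_{15} = 24; x_{16} = 9; x_{17} = 5; x_{18} = 14; x_{19} = 19; x_{20} = 5; x_{21} = 24; x_{22} = 1; x_{23} = 25; x_{24} = 26; x_{25} = 23; x_{26} = 21; x_{27} = 16; x_{28} = 9; x_{29} = 25; x_{30} = 6; x_{31} = 3; x_{32} = 9; x_{33} = 12; x_{34} = 21; x_{35} = 5; x_{36} = 26; x_{37} = 3; x_{38} = 1; x_{39} = 4; x_{40} = 5; x_{41} = 9; x_{42} = 14; x_{43} = 23; x_{44} = 9; x_{45} = 4; x_{46} = 13; x_{47} = 17; x_{48} = 2; x_{49} = 19.
Since (x_{48}, x_{49}) = (x_0, x_1) = (2, 19) (two consecutive terms determine the rest), the sequence is periodic with period 48.
(807 - 0) mod 48 = 39, so x_{807} = x_{39} = 4.

4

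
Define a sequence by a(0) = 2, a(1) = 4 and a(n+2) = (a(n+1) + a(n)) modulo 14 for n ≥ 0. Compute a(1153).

4

Listing terms: a(0) = 2; a(1) = 4; a(2) = 6; a(3) = 10; a(4) = 2; a(5) = 12; a(6) = 0; a(7) = 12; a(8) = 12; a(9) = 10; a(10) = 8; a(11) = 4; a(12) = 12; a(13) = 2; a(14) = 0; a(15) = 2; a(16) = 2; a(17) = 4.
The sequence repeats with period 16.
So a(1153) = a(0 + ((1153-0) mod 16)) = a(1) = 4.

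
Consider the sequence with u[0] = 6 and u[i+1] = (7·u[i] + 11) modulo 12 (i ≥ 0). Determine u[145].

5

Computing terms: u[0] = 6; u[1] = 5; u[2] = 10; u[3] = 9; u[4] = 2; u[5] = 1; u[6] = 6.
Since u[6] = u[0] = 6, the sequence is periodic with period 6.
So u[145] = u[0 + ((145-0) mod 6)] = u[1] = 5.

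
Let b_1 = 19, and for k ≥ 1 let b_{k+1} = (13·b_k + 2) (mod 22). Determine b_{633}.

5

We have b_1 = 19, b_2 = 7, b_3 = 5, b_4 = 1, b_5 = 15, b_6 = 21, b_7 = 11, b_8 = 13, b_9 = 17, b_{10} = 3, b_{11} = 19.
The sequence repeats with period 10.
(633 - 1) mod 10 = 2, so b_{633} = b_3 = 5.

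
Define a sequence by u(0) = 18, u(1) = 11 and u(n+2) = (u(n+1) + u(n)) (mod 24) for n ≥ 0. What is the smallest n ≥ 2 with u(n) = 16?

3

We have u(0) = 18; u(1) = 11; u(2) = 5; u(3) = 16; u(4) = 21; u(5) = 13; u(6) = 10; u(7) = 23; u(8) = 9; u(9) = 8; u(10) = 17; u(11) = 1; u(12) = 18; u(13) = 19; u(14) = 13; u(15) = 8; u(16) = 21; u(17) = 5; u(18) = 2; u(19) = 7; u(20) = 9; u(21) = 16; u(22) = 1; u(23) = 17; u(24) = 18; u(25) = 11.
Since (u(24), u(25)) = (u(0), u(1)) = (18, 11) (two consecutive terms determine the rest), the sequence is periodic with period 24.
The value 16 first appears (with n ≥ 2) at u(3).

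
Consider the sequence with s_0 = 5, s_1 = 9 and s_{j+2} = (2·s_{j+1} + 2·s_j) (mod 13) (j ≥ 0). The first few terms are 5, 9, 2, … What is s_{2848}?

9

We have s_0 = 5, s_1 = 9, s_2 = 2, s_3 = 9, s_4 = 9, s_5 = 10, s_6 = 12, s_7 = 5, s_8 = 8, s_9 = 0, s_{10} = 3, s_{11} = 6, s_{12} = 5, s_{13} = 9.
Since (s_{12}, s_{13}) = (s_0, s_1) = (5, 9) (two consecutive terms determine the rest), the sequence is periodic with period 12.
So s_{2848} = s_{0 + ((2848-0) mod 12)} = s_4 = 9.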